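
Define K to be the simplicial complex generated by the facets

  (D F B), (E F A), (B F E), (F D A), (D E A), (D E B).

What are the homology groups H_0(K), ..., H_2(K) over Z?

We work with the vertex ordering A < B < D < E < F. The simplices of K, each written with vertices in increasing order, are:

  0-simplices (5): A, B, D, E, F
  1-simplices (9): AD, AE, AF, BD, BE, BF, DE, DF, EF
  2-simplices (6): ADE, ADF, AEF, BDE, BDF, BEF

giving chain groups C_0 ≅ Z^5, C_1 ≅ Z^9, C_2 ≅ Z^6.

The boundary map ∂_1: C_1 → C_0 is given by ∂[p,q] = [q] − [p]. For instance
  ∂DE = E − D.
The resulting 5×9 matrix has rank 4, and its Smith normal form has invariant factors (1,1,1,1).

The boundary map ∂_2: C_2 → C_1 sends each 2-simplex [p,q,r] to [q,r] − [p,r] + [p,q]. For instance
  ∂ADF = DF − AF + AD,
  ∂BEF = EF − BF + BE.
As a 9×6 matrix over Z this has rank 5, with invariant factors (1,1,1,1,1).

From H_k ≅ ker(∂_k) / im(∂_{k+1}) we obtain:

  H_0: rank C_0 − rank ∂_1 = 5 − 4 = 1, and the invariant factors of ∂_1 are all 1, so H_0 ≅ Z.
  H_1: rank ker ∂_1 − rank ∂_2 = (9 − 4) − 5 = 0, and the invariant factors of ∂_2 are all 1, so H_1 ≅ 0.
  H_2: rank ker ∂_2 − rank ∂_3 = (6 − 5) − 0 = 1, and there is no ∂_3, so H_2 ≅ Z.

As a check, the Euler characteristic is 5 − 9 + 6 = 2, which agrees with 1 − 0 + 1 = 2.

H_0 = Z,  H_1 = 0,  H_2 = Z.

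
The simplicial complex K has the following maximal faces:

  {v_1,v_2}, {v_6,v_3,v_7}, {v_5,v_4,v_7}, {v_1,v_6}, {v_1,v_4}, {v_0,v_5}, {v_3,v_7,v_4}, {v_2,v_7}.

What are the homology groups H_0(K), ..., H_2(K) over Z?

H_0 = Z,  H_1 = Z^2,  H_2 = 0.

Take the total order v_0 < v_1 < v_2 < v_3 < v_4 < v_5 < v_6 < v_7 on the vertex set. Then K (dimension 2) consists of the simplices:

  0-simplices (8): [v_0], [v_1], [v_2], [v_3], [v_4], [v_5], [v_6], [v_7]
  1-simplices (12): [v_0,v_5], [v_1,v_2], [v_1,v_4], [v_1,v_6], [v_2,v_7], [v_3,v_4], [v_3,v_6], [v_3,v_7], [v_4,v_5], [v_4,v_7], [v_5,v_7], [v_6,v_7]
  2-simplices (3): [v_3,v_4,v_7], [v_3,v_6,v_7], [v_4,v_5,v_7]

giving chain groups C_0 ≅ Z^8, C_1 ≅ Z^12, C_2 ≅ Z^3.

∂_1: C_1 → C_0 sends each edge [p,q] (with p < q) to q − p.
This gives a 8×12 integer matrix of rank 7; reducing to Smith normal form yields diagonal entries (1,1,1,1,1,1,1).

The boundary map ∂_2: C_2 → C_1 acts by ∂[p,q,r] = [q,r] − [p,r] + [p,q]. For instance
  ∂[v_3,v_6,v_7] = [v_6,v_7] − [v_3,v_7] + [v_3,v_6],
  ∂[v_3,v_4,v_7] = [v_4,v_7] − [v_3,v_7] + [v_3,v_4].
As a 12×3 matrix over Z this has rank 3, with invariant factors (1,1,1).

Now H_k = ker ∂_k / im ∂_{k+1}, so:

  H_0: rank C_0 − rank ∂_1 = 8 − 7 = 1, and the invariant factors of ∂_1 are all 1, so H_0 = Z.
  H_1: rank ker ∂_1 − rank ∂_2 = (12 − 7) − 3 = 2, and the invariant factors of ∂_2 are all 1, so H_1 = Z^2.
  H_2: rank ker ∂_2 − rank ∂_3 = (3 − 3) − 0 = 0, and there is no ∂_3, so H_2 = 0.

As a check, the Euler characteristic is 8 − 12 + 3 = -1, which agrees with 1 − 2 + 0 = -1.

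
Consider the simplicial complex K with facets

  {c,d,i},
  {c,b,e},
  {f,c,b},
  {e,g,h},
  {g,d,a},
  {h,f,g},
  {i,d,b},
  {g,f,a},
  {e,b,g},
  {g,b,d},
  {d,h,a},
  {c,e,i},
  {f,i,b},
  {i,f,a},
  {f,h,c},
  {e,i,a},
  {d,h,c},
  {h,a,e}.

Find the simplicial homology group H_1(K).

Fix the vertex order a < b < c < d < e < f < g < h < i and write every simplex with vertices in increasing order. Then dim K = 2 and the simplices of K are:

  0-simplices (9): a, b, c, d, e, f, g, h, i
  1-simplices (27): ad, ae, af, ag, ah, ai, bc, bd, be, bf, bg, bi, cd, ce, cf, ch, ci, dg, dh, di, eg, eh, ei, fg, fh, fi, gh
  2-simplices (18): adg, adh, aeh, aei, afg, afi, bce, bcf, bdg, bdi, beg, bfi, cdh, cdi, cei, cfh, egh, fgh

so the chain groups are C_0 ≅ Z^9, C_1 ≅ Z^27, C_2 ≅ Z^18.

∂_1: C_1 → C_0 sends each edge [p,q] (with p < q) to q − p. For instance
  ∂cd = d − c.
The resulting 9×27 matrix has rank 8, and its Smith normal form has invariant factors (1,1,1,1,1,1,1,1).

∂_2: C_2 → C_1 acts by ∂[p,q,r] = [q,r] − [p,r] + [p,q]. For instance
  ∂cdh = dh − ch + cd,
  ∂adh = dh − ah + ad.
The 27×18 boundary matrix has rank 18 and Smith normal form diag(1,1,1,1,1,1,1,1,1,1,1,1,1,1,1,1,1,2).

Now H_k = ker ∂_k / im ∂_{k+1}, so:

  H_1: rank ker ∂_1 − rank ∂_2 = (27 − 8) − 18 = 1, and ∂_2 has invariant factor 2 > 1, so H_1 ≅ Z ⊕ Z/2Z.

(K is a triangulation of the Klein bottle.)

H_1 = Z ⊕ Z/2Z.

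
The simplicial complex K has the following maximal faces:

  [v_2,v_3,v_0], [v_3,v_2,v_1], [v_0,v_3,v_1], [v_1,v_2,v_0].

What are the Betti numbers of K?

K has 4 vertices, 6 edges, 4 triangles.
rank ∂_0 = 0, rank ∂_1 = 3 ⇒ b_0 = 4 − 0 − 3 = 1; all invariant factors of ∂_1 are 1 so no torsion. So H_0 ≅ Z.
rank ∂_1 = 3, rank ∂_2 = 3 ⇒ b_1 = 6 − 3 − 3 = 0; all invariant factors of ∂_2 are 1 so no torsion. So H_1 ≅ 0.
rank ∂_2 = 3, rank ∂_3 = 0 ⇒ b_2 = 4 − 3 − 0 = 1. So H_2 ≅ Z.

b_0 = 1, b_1 = 0, b_2 = 1.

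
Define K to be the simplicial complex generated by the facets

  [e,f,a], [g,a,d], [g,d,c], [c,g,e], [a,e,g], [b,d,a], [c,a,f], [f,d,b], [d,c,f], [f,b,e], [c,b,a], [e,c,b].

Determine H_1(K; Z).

Fix the vertex order a < b < c < d < e < f < g and write every simplex with vertices in increasing order. Then dim K = 2 and the simplices of K are:

  0-simplices (7): a, b, c, d, e, f, g
  1-simplices (18): ab, ac, ad, ae, af, ag, bc, bd, be, bf, cd, ce, cf, cg, df, dg, ef, eg
  2-simplices (12): abc, abd, acf, adg, aef, aeg, bce, bdf, bef, cdf, cdg, ceg

so the chain groups are C_0 ≅ Z^7, C_1 ≅ Z^18, C_2 ≅ Z^12.

∂_1: C_1 → C_0 maps an edge to its endpoints' difference, ∂[p,q] = q − p. For instance
  ∂ae = e − a.
The 7×18 boundary matrix has rank 6 and Smith normal form diag(1,1,1,1,1,1).

Boundary ∂_2: C_2 → C_1 acts by ∂[p,q,r] = [q,r] − [p,r] + [p,q]. For instance
  ∂adg = dg − ag + ad,
  ∂cdf = df − cf + cd.
As a 18×12 matrix over Z this has rank 12, with invariant factors (1,1,1,1,1,1,1,1,1,1,1,2).

Computing H_k = (kernel of ∂_k) / (image of ∂_{k+1}):

  H_1: rank ker ∂_1 − rank ∂_2 = (18 − 6) − 12 = 0, and ∂_2 has invariant factor 2 > 1, so H_1 ≅ Z/2.

H_1 = Z/2.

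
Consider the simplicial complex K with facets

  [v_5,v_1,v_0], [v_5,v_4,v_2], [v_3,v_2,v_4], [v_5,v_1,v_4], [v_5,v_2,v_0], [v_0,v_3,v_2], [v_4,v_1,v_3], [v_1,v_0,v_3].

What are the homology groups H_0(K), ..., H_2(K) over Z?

We work with the vertex ordering v_0 < v_1 < v_2 < v_3 < v_4 < v_5. The simplices of K, each written with vertices in increasing order, are:

  0-simplices (6): [v_0], [v_1], [v_2], [v_3], [v_4], [v_5]
  1-simplices (12): [v_0,v_1], [v_0,v_2], [v_0,v_3], [v_0,v_5], [v_1,v_3], [v_1,v_4], [v_1,v_5], [v_2,v_3], [v_2,v_4], [v_2,v_5], [v_3,v_4], [v_4,v_5]
  2-simplices (8): [v_0,v_1,v_3], [v_0,v_1,v_5], [v_0,v_2,v_3], [v_0,v_2,v_5], [v_1,v_3,v_4], [v_1,v_4,v_5], [v_2,v_3,v_4], [v_2,v_4,v_5]

giving chain groups C_0 ≅ Z^6, C_1 ≅ Z^12, C_2 ≅ Z^8.

Boundary ∂_1: C_1 → C_0 is given by ∂[p,q] = [q] − [p]. For instance
  ∂[v_3,v_4] = [v_4] − [v_3].
This gives a 6×12 integer matrix of rank 5; reducing to Smith normal form yields diagonal entries (1,1,1,1,1).

∂_2: C_2 → C_1 maps a triangle to the signed sum of its edges. For instance
  ∂[v_0,v_2,v_5] = [v_2,v_5] − [v_0,v_5] + [v_0,v_2],
  ∂[v_0,v_1,v_5] = [v_1,v_5] − [v_0,v_5] + [v_0,v_1].
The 12×8 boundary matrix has rank 7 and Smith normal form diag(1,1,1,1,1,1,1).

Now H_k = ker ∂_k / im ∂_{k+1}, so:

  H_0: rank C_0 − rank ∂_1 = 6 − 5 = 1, and the invariant factors of ∂_1 are all 1, so H_0 ≅ Z.
  H_1: rank ker ∂_1 − rank ∂_2 = (12 − 5) − 7 = 0, and the invariant factors of ∂_2 are all 1, so H_1 ≅ 0.
  H_2: rank ker ∂_2 − rank ∂_3 = (8 − 7) − 0 = 1, and there is no ∂_3, so H_2 ≅ Z.

As a check, the Euler characteristic is 6 − 12 + 8 = 2, which agrees with 1 − 0 + 1 = 2.
(K is a triangulation of the 2-sphere S^2.)

H_0 = Z,  H_1 = 0,  H_2 = Z.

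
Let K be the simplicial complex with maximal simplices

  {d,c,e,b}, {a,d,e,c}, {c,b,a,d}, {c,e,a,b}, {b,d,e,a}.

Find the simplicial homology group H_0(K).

Order the vertices as a < b < c < d < e. Listing each simplex with vertices in this order, K has dimension 3 with simplices:

  0-simplices (5): a, b, c, d, e
  1-simplices (10): ab, ac, ad, ae, bc, bd, be, cd, ce, de
  2-simplices (10): abc, abd, abe, acd, ace, ade, bcd, bce, bde, cde
  3-simplices (5): abcd, abce, abde, acde, bcde

Hence C_0 ≅ Z^5, C_1 ≅ Z^10, C_2 ≅ Z^10, C_3 ≅ Z^5.

The boundary map ∂_1: C_1 → C_0 sends each edge [p,q] (with p < q) to q − p. For instance
  ∂de = e − d.
As a 5×10 matrix over Z this has rank 4, with invariant factors (1,1,1,1).

The boundary map ∂_2: C_2 → C_1 maps a triangle to the signed sum of its edges. For instance
  ∂bde = de − be + bd,
  ∂abd = bd − ad + ab.
This gives a 10×10 integer matrix of rank 6; reducing to Smith normal form yields diagonal entries (1,1,1,1,1,1).

The boundary map ∂_3: C_3 → C_2 sends each 3-simplex σ to the alternating sum Σ_i (−1)^i (σ with its i-th vertex removed). For instance
  ∂abcd = bcd − acd + abd − abc,
  ∂abde = bde − ade + abe − abd.
As a 10×5 matrix over Z this has rank 4, with invariant factors (1,1,1,1).

Reading off H_k = ker ∂_k / im ∂_{k+1}:

  H_0: rank C_0 − rank ∂_1 = 5 − 4 = 1, and the invariant factors of ∂_1 are all 1, so H_0 ≅ Z.

H_0 ≅ Z.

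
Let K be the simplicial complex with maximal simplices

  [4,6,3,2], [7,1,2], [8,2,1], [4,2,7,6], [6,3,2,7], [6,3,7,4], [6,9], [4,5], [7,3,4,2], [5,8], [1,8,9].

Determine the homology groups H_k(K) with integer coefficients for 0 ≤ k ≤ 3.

H_0 = Z,  H_1 = Z^2,  H_2 = 0,  H_3 = Z.

Order the vertices as 1 < 2 < 3 < 4 < 5 < 6 < 7 < 8 < 9. Listing each simplex with vertices in this order, K has dimension 3 with simplices:

  0-simplices (9): [1], [2], [3], [4], [5], [6], [7], [8], [9]
  1-simplices (19): [1,2], [1,7], [1,8], [1,9], [2,3], [2,4], [2,6], [2,7], [2,8], [3,4], [3,6], [3,7], [4,5], [4,6], [4,7], [5,8], [6,7], [6,9], [8,9]
  2-simplices (13): [1,2,7], [1,2,8], [1,8,9], [2,3,4], [2,3,6], [2,3,7], [2,4,6], [2,4,7], [2,6,7], [3,4,6], [3,4,7], [3,6,7], [4,6,7]
  3-simplices (5): [2,3,4,6], [2,3,4,7], [2,3,6,7], [2,4,6,7], [3,4,6,7]

Hence C_0 ≅ Z^9, C_1 ≅ Z^19, C_2 ≅ Z^13, C_3 ≅ Z^5.

Boundary ∂_1: C_1 → C_0 maps an edge to its endpoints' difference, ∂[p,q] = q − p.
This gives a 9×19 integer matrix of rank 8; reducing to Smith normal form yields diagonal entries (1,1,1,1,1,1,1,1).

The boundary map ∂_2: C_2 → C_1 acts by ∂[p,q,r] = [q,r] − [p,r] + [p,q]. For instance
  ∂[3,4,6] = [4,6] − [3,6] + [3,4],
  ∂[2,3,6] = [3,6] − [2,6] + [2,3].
This gives a 19×13 integer matrix of rank 9; reducing to Smith normal form yields diagonal entries (1,1,1,1,1,1,1,1,1).

The boundary map ∂_3: C_3 → C_2 sends each 3-simplex σ to the alternating sum Σ_i (−1)^i (σ with its i-th vertex removed). For instance
  ∂[2,3,6,7] = [3,6,7] − [2,6,7] + [2,3,7] − [2,3,6],
  ∂[3,4,6,7] = [4,6,7] − [3,6,7] + [3,4,7] − [3,4,6].
The 13×5 boundary matrix has rank 4 and Smith normal form diag(1,1,1,1).

From H_k ≅ ker(∂_k) / im(∂_{k+1}) we obtain:

  H_0: rank C_0 − rank ∂_1 = 9 − 8 = 1, and the invariant factors of ∂_1 are all 1, so H_0 = Z.
  H_1: rank ker ∂_1 − rank ∂_2 = (19 − 8) − 9 = 2, and the invariant factors of ∂_2 are all 1, so H_1 = Z^2.
  H_2: rank ker ∂_2 − rank ∂_3 = (13 − 9) − 4 = 0, and the invariant factors of ∂_3 are all 1, so H_2 = 0.
  H_3: rank ker ∂_3 − rank ∂_4 = (5 − 4) − 0 = 1, and there is no ∂_4, so H_3 = Z.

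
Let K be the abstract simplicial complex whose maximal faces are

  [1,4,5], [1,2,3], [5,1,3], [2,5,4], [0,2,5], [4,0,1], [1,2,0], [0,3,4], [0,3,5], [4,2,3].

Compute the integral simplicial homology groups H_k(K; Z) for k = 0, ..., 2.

Order the vertices as 0 < 1 < 2 < 3 < 4 < 5. Listing each simplex with vertices in this order, K has dimension 2 with simplices:

  0-simplices (6): [0], [1], [2], [3], [4], [5]
  1-simplices (15): [0,1], [0,2], [0,3], [0,4], [0,5], [1,2], [1,3], [1,4], [1,5], [2,3], [2,4], [2,5], [3,4], [3,5], [4,5]
  2-simplices (10): [0,1,2], [0,1,4], [0,2,5], [0,3,4], [0,3,5], [1,2,3], [1,3,5], [1,4,5], [2,3,4], [2,4,5]

so the chain groups are C_0 ≅ Z^6, C_1 ≅ Z^15, C_2 ≅ Z^10.

The boundary map ∂_1: C_1 → C_0 maps an edge to its endpoints' difference, ∂[p,q] = q − p. For instance
  ∂[0,3] = [3] − [0].
The resulting 6×15 matrix has rank 5, and its Smith normal form has invariant factors (1,1,1,1,1).

Boundary ∂_2: C_2 → C_1 sends each 2-simplex [p,q,r] to [q,r] − [p,r] + [p,q]. For instance
  ∂[2,4,5] = [4,5] − [2,5] + [2,4],
  ∂[0,3,4] = [3,4] − [0,4] + [0,3].
The 15×10 boundary matrix has rank 10 and Smith normal form diag(1,1,1,1,1,1,1,1,1,2).

Reading off H_k = ker ∂_k / im ∂_{k+1}:

  H_0: rank C_0 − rank ∂_1 = 6 − 5 = 1, and the invariant factors of ∂_1 are all 1, so H_0 ≅ Z.
  H_1: rank ker ∂_1 − rank ∂_2 = (15 − 5) − 10 = 0, and ∂_2 has invariant factor 2 > 1, so H_1 ≅ Z/2.
  H_2: rank ker ∂_2 − rank ∂_3 = (10 − 10) − 0 = 0, and there is no ∂_3, so H_2 ≅ 0.

As a check, the Euler characteristic is 6 − 15 + 10 = 1, which agrees with 1 − 0 + 0 = 1.

H_0 ≅ Z,  H_1 ≅ Z/2,  H_2 = 0.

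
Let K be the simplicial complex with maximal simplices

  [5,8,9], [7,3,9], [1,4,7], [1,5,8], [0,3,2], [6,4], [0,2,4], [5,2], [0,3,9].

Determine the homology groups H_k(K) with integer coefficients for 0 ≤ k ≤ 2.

Take the total order 0 < 1 < 2 < 3 < 4 < 5 < 6 < 7 < 8 < 9 on the vertex set. Then K (dimension 2) consists of the simplices:

  0-simplices (10): [0], [1], [2], [3], [4], [5], [6], [7], [8], [9]
  1-simplices (19): [0,2], [0,3], [0,4], [0,9], [1,4], [1,5], [1,7], [1,8], [2,3], [2,4], [2,5], [3,7], [3,9], [4,6], [4,7], [5,8], [5,9], [7,9], [8,9]
  2-simplices (7): [0,2,3], [0,2,4], [0,3,9], [1,4,7], [1,5,8], [3,7,9], [5,8,9]

giving chain groups C_0 ≅ Z^10, C_1 ≅ Z^19, C_2 ≅ Z^7.

∂_1: C_1 → C_0 is given by ∂[p,q] = [q] − [p]. For instance
  ∂[0,4] = [4] − [0].
The resulting 10×19 matrix has rank 9, and its Smith normal form has invariant factors (1,1,1,1,1,1,1,1,1).

Boundary ∂_2: C_2 → C_1 maps a triangle to the signed sum of its edges. For instance
  ∂[0,3,9] = [3,9] − [0,9] + [0,3],
  ∂[1,5,8] = [5,8] − [1,8] + [1,5].
The resulting 19×7 matrix has rank 7, and its Smith normal form has invariant factors (1,1,1,1,1,1,1).

Now H_k = ker ∂_k / im ∂_{k+1}, so:

  H_0: rank C_0 − rank ∂_1 = 10 − 9 = 1, and the invariant factors of ∂_1 are all 1, so H_0 = Z.
  H_1: rank ker ∂_1 − rank ∂_2 = (19 − 9) − 7 = 3, and the invariant factors of ∂_2 are all 1, so H_1 = Z^3.
  H_2: rank ker ∂_2 − rank ∂_3 = (7 − 7) − 0 = 0, and there is no ∂_3, so H_2 = 0.

H_0 ≅ Z,  H_1 ≅ Z^3,  H_2 = 0.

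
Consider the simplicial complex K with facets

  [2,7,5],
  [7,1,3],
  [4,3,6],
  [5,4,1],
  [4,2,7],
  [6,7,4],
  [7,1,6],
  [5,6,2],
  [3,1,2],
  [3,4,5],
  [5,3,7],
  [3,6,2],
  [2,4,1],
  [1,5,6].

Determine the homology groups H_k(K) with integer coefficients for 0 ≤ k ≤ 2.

Order the vertices as 1 < 2 < 3 < 4 < 5 < 6 < 7. Listing each simplex with vertices in this order, K has dimension 2 with simplices:

  0-simplices (7): [1], [2], [3], [4], [5], [6], [7]
  1-simplices (21): [1,2], [1,3], [1,4], [1,5], [1,6], [1,7], [2,3], [2,4], [2,5], [2,6], [2,7], [3,4], [3,5], [3,6], [3,7], [4,5], [4,6], [4,7], [5,6], [5,7], [6,7]
  2-simplices (14): [1,2,3], [1,2,4], [1,3,7], [1,4,5], [1,5,6], [1,6,7], [2,3,6], [2,4,7], [2,5,6], [2,5,7], [3,4,5], [3,4,6], [3,5,7], [4,6,7]

giving chain groups C_0 ≅ Z^7, C_1 ≅ Z^21, C_2 ≅ Z^14.

Boundary ∂_1: C_1 → C_0 sends each edge [p,q] (with p < q) to q − p.
This gives a 7×21 integer matrix of rank 6; reducing to Smith normal form yields diagonal entries (1,1,1,1,1,1).

∂_2: C_2 → C_1 maps a triangle to the signed sum of its edges. For instance
  ∂[3,4,5] = [4,5] − [3,5] + [3,4],
  ∂[1,2,4] = [2,4] − [1,4] + [1,2].
The resulting 21×14 matrix has rank 13, and its Smith normal form has invariant factors (1,1,1,1,1,1,1,1,1,1,1,1,1).

From H_k ≅ ker(∂_k) / im(∂_{k+1}) we obtain:

  H_0: rank C_0 − rank ∂_1 = 7 − 6 = 1, and the invariant factors of ∂_1 are all 1, so H_0 = Z.
  H_1: rank ker ∂_1 − rank ∂_2 = (21 − 6) − 13 = 2, and the invariant factors of ∂_2 are all 1, so H_1 = Z^2.
  H_2: rank ker ∂_2 − rank ∂_3 = (14 − 13) − 0 = 1, and there is no ∂_3, so H_2 = Z.

(K is a triangulation of the torus T^2.)

H_0 = Z,  H_1 = Z^2,  H_2 = Z.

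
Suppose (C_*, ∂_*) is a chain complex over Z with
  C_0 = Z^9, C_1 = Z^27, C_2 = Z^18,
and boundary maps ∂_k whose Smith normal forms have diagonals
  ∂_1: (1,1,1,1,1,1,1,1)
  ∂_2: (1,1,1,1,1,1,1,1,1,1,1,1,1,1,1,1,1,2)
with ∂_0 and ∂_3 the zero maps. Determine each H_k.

H_0: b_0 = 9 − 0 − 8 = 1; torsion from ∂_1 factors > 1: none. So H_0 = Z.
H_1: b_1 = 27 − 8 − 18 = 1; torsion from ∂_2 factors > 1: [2]. So H_1 = Z ⊕ Z/2.
H_2: b_2 = 18 − 18 − 0 = 0; torsion from ∂_3 factors > 1: none. So H_2 = 0.

H_0 = Z,  H_1 = Z ⊕ Z/2,  H_2 = 0.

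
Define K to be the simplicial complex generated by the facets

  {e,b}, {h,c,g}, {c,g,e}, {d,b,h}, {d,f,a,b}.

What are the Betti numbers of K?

b_0 = 1, b_1 = 1, b_2 = 0, b_3 = 0.

Fix the vertex order a < b < c < d < e < f < g < h and write every simplex with vertices in increasing order. Then dim K = 3 and the simplices of K are:

  0-simplices (8): a, b, c, d, e, f, g, h
  1-simplices (14): ab, ad, af, bd, be, bf, bh, ce, cg, ch, df, dh, eg, gh
  2-simplices (7): abd, abf, adf, bdf, bdh, ceg, cgh
  3-simplices (1): abdf

Hence C_0 ≅ Z^8, C_1 ≅ Z^14, C_2 ≅ Z^7, C_3 ≅ Z^1.

Boundary ∂_1: C_1 → C_0 is given by ∂[p,q] = [q] − [p]. For instance
  ∂gh = h − g.
The 8×14 boundary matrix has rank 7 and Smith normal form diag(1,1,1,1,1,1,1).

Boundary ∂_2: C_2 → C_1 sends each 2-simplex [p,q,r] to [q,r] − [p,r] + [p,q]. For instance
  ∂bdh = dh − bh + bd,
  ∂abd = bd − ad + ab.
The 14×7 boundary matrix has rank 6 and Smith normal form diag(1,1,1,1,1,1).

Boundary ∂_3: C_3 → C_2 sends each 3-simplex σ to the alternating sum Σ_i (−1)^i (σ with its i-th vertex removed). For instance
  ∂abdf = bdf − adf + abf − abd.
The 7×1 boundary matrix has rank 1 and Smith normal form diag(1).

Computing H_k = (kernel of ∂_k) / (image of ∂_{k+1}):

  H_0: rank C_0 − rank ∂_1 = 8 − 7 = 1, and the invariant factors of ∂_1 are all 1, so H_0 ≅ Z.
  H_1: rank ker ∂_1 − rank ∂_2 = (14 − 7) − 6 = 1, and the invariant factors of ∂_2 are all 1, so H_1 ≅ Z.
  H_2: rank ker ∂_2 − rank ∂_3 = (7 − 6) − 1 = 0, and the invariant factors of ∂_3 are all 1, so H_2 ≅ 0.
  H_3: rank ker ∂_3 − rank ∂_4 = (1 − 1) − 0 = 0, and there is no ∂_4, so H_3 ≅ 0.

Hence the Betti numbers are b_0 = 1, b_1 = 1, b_2 = 0, b_3 = 0.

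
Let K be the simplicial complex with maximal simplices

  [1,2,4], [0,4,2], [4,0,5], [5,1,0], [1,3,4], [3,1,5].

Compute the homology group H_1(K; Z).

H_1 = Z.

Fix the vertex order 0 < 1 < 2 < 3 < 4 < 5 and write every simplex with vertices in increasing order. Then dim K = 2 and the simplices of K are:

  0-simplices (6): [0], [1], [2], [3], [4], [5]
  1-simplices (12): [0,1], [0,2], [0,4], [0,5], [1,2], [1,3], [1,4], [1,5], [2,4], [3,4], [3,5], [4,5]
  2-simplices (6): [0,1,5], [0,2,4], [0,4,5], [1,2,4], [1,3,4], [1,3,5]

Hence C_0 ≅ Z^6, C_1 ≅ Z^12, C_2 ≅ Z^6.

Boundary ∂_1: C_1 → C_0 maps an edge to its endpoints' difference, ∂[p,q] = q − p.
The 6×12 boundary matrix has rank 5 and Smith normal form diag(1,1,1,1,1).

The boundary map ∂_2: C_2 → C_1 acts by ∂[p,q,r] = [q,r] − [p,r] + [p,q]. For instance
  ∂[1,3,5] = [3,5] − [1,5] + [1,3],
  ∂[0,2,4] = [2,4] − [0,4] + [0,2].
This gives a 12×6 integer matrix of rank 6; reducing to Smith normal form yields diagonal entries (1,1,1,1,1,1).

Reading off H_k = ker ∂_k / im ∂_{k+1}:

  H_1: rank ker ∂_1 − rank ∂_2 = (12 − 5) − 6 = 1, and the invariant factors of ∂_2 are all 1, so H_1 ≅ Z.

(K is a triangulation of the cylinder S^1 x I.)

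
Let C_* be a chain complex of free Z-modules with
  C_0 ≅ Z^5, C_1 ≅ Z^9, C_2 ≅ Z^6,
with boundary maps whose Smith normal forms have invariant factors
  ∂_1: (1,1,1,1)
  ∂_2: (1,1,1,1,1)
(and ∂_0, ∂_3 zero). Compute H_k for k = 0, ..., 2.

H_0 = Z,  H_1 = 0,  H_2 = Z.

H_0: b_0 = 5 − 0 − 4 = 1; torsion from ∂_1 factors > 1: none. So H_0 = Z.
H_1: b_1 = 9 − 4 − 5 = 0; torsion from ∂_2 factors > 1: none. So H_1 = 0.
H_2: b_2 = 6 − 5 − 0 = 1; torsion from ∂_3 factors > 1: none. So H_2 = Z.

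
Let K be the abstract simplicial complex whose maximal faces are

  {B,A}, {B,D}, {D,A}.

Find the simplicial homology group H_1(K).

H_1 = Z.

We work with the vertex ordering A < B < D. The simplices of K, each written with vertices in increasing order, are:

  0-simplices (3): A, B, D
  1-simplices (3): AB, AD, BD

giving chain groups C_0 ≅ Z^3, C_1 ≅ Z^3.

The boundary map ∂_1: C_1 → C_0 is given by ∂[p,q] = [q] − [p]. For instance
  ∂AB = B − A.
The 3×3 boundary matrix has rank 2 and Smith normal form diag(1,1).

From H_k ≅ ker(∂_k) / im(∂_{k+1}) we obtain:

  H_1: rank ker ∂_1 − rank ∂_2 = (3 − 2) − 0 = 1, and there is no ∂_2, so H_1 ≅ Z.

(K is a triangulation of the circle S^1.)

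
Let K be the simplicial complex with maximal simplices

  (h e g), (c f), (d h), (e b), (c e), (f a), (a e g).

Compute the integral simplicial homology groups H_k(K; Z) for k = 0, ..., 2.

H_0 ≅ Z,  H_1 ≅ Z,  H_2 = 0.

We work with the vertex ordering a < b < c < d < e < f < g < h. The simplices of K, each written with vertices in increasing order, are:

  0-simplices (8): a, b, c, d, e, f, g, h
  1-simplices (10): ae, af, ag, be, ce, cf, dh, eg, eh, gh
  2-simplices (2): aeg, egh

Hence C_0 ≅ Z^8, C_1 ≅ Z^10, C_2 ≅ Z^2.

The boundary map ∂_1: C_1 → C_0 maps an edge to its endpoints' difference, ∂[p,q] = q − p. For instance
  ∂gh = h − g.
This gives a 8×10 integer matrix of rank 7; reducing to Smith normal form yields diagonal entries (1,1,1,1,1,1,1).

Boundary ∂_2: C_2 → C_1 sends each 2-simplex [p,q,r] to [q,r] − [p,r] + [p,q]. For instance
  ∂aeg = eg − ag + ae,
  ∂egh = gh − eh + eg.
The 10×2 boundary matrix has rank 2 and Smith normal form diag(1,1).

Reading off H_k = ker ∂_k / im ∂_{k+1}:

  H_0: rank C_0 − rank ∂_1 = 8 − 7 = 1, and the invariant factors of ∂_1 are all 1, so H_0 = Z.
  H_1: rank ker ∂_1 − rank ∂_2 = (10 − 7) − 2 = 1, and the invariant factors of ∂_2 are all 1, so H_1 = Z.
  H_2: rank ker ∂_2 − rank ∂_3 = (2 − 2) − 0 = 0, and there is no ∂_3, so H_2 = 0.

As a check, the Euler characteristic is 8 − 10 + 2 = 0, which agrees with 1 − 1 + 0 = 0.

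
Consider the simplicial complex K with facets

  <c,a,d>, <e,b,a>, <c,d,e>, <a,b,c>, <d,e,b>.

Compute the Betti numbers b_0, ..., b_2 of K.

Fix the vertex order a < b < c < d < e and write every simplex with vertices in increasing order. Then dim K = 2 and the simplices of K are:

  0-simplices (5): a, b, c, d, e
  1-simplices (10): ab, ac, ad, ae, bc, bd, be, cd, ce, de
  2-simplices (5): abc, abe, acd, bde, cde

Hence C_0 ≅ Z^5, C_1 ≅ Z^10, C_2 ≅ Z^5.

∂_1: C_1 → C_0 maps an edge to its endpoints' difference, ∂[p,q] = q − p. For instance
  ∂bc = c − b.
The 5×10 boundary matrix has rank 4 and Smith normal form diag(1,1,1,1).

The boundary map ∂_2: C_2 → C_1 acts by ∂[p,q,r] = [q,r] − [p,r] + [p,q]. For instance
  ∂bde = de − be + bd,
  ∂abe = be − ae + ab.
This gives a 10×5 integer matrix of rank 5; reducing to Smith normal form yields diagonal entries (1,1,1,1,1).

From H_k ≅ ker(∂_k) / im(∂_{k+1}) we obtain:

  H_0: rank C_0 − rank ∂_1 = 5 − 4 = 1, and the invariant factors of ∂_1 are all 1, so H_0 ≅ Z.
  H_1: rank ker ∂_1 − rank ∂_2 = (10 − 4) − 5 = 1, and the invariant factors of ∂_2 are all 1, so H_1 ≅ Z.
  H_2: rank ker ∂_2 − rank ∂_3 = (5 − 5) − 0 = 0, and there is no ∂_3, so H_2 ≅ 0.

Hence the Betti numbers are b_0 = 1, b_1 = 1, b_2 = 0.

b_0 = 1, b_1 = 1, b_2 = 0.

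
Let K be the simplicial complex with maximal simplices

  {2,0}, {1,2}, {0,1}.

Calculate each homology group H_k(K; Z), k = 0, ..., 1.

H_0 = Z,  H_1 = Z.

Fix the vertex order 0 < 1 < 2 and write every simplex with vertices in increasing order. Then dim K = 1 and the simplices of K are:

  0-simplices (3): [0], [1], [2]
  1-simplices (3): [0,1], [0,2], [1,2]

Hence C_0 ≅ Z^3, C_1 ≅ Z^3.

∂_1: C_1 → C_0 is given by ∂[p,q] = [q] − [p].
The 3×3 boundary matrix has rank 2 and Smith normal form diag(1,1).

From H_k ≅ ker(∂_k) / im(∂_{k+1}) we obtain:

  H_0: rank C_0 − rank ∂_1 = 3 − 2 = 1, and the invariant factors of ∂_1 are all 1, so H_0 = Z.
  H_1: rank ker ∂_1 − rank ∂_2 = (3 − 2) − 0 = 1, and there is no ∂_2, so H_1 = Z.

(K is a triangulation of the circle S^1.)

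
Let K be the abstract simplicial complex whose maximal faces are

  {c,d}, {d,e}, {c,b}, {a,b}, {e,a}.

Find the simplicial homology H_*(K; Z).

Order the vertices as a < b < c < d < e. Listing each simplex with vertices in this order, K has dimension 1 with simplices:

  0-simplices (5): a, b, c, d, e
  1-simplices (5): ab, ae, bc, cd, de

so the chain groups are C_0 ≅ Z^5, C_1 ≅ Z^5.

∂_1: C_1 → C_0 maps an edge to its endpoints' difference, ∂[p,q] = q − p. For instance
  ∂de = e − d.
As a 5×5 matrix over Z this has rank 4, with invariant factors (1,1,1,1).

From H_k ≅ ker(∂_k) / im(∂_{k+1}) we obtain:

  H_0: rank C_0 − rank ∂_1 = 5 − 4 = 1, and the invariant factors of ∂_1 are all 1, so H_0 = Z.
  H_1: rank ker ∂_1 − rank ∂_2 = (5 − 4) − 0 = 1, and there is no ∂_2, so H_1 = Z.

As a check, the Euler characteristic is 5 − 5 = 0, which agrees with 1 − 1 = 0.

H_0 ≅ Z,  H_1 ≅ Z.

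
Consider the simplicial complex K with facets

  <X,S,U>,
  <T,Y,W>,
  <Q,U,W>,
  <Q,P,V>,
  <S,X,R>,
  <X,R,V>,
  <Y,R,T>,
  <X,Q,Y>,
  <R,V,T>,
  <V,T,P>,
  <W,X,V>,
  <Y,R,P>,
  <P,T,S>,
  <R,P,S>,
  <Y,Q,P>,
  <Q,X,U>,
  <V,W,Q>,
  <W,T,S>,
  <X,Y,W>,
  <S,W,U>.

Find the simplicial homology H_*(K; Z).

H_0 = Z,  H_1 = Z ⊕ Z/2Z,  H_2 = 0.

Order the vertices as P < Q < R < S < T < U < V < W < X < Y. Listing each simplex with vertices in this order, K has dimension 2 with simplices:

  0-simplices (10): P, Q, R, S, T, U, V, W, X, Y
  1-simplices (30): PQ, PR, PS, PT, PV, PY, QU, QV, QW, QX, QY, RS, RT, RV, RX, RY, ST, SU, SW, SX, TV, TW, TY, UW, UX, VW, VX, WX, WY, XY
  2-simplices (20): PQV, PQY, PRS, PRY, PST, PTV, QUW, QUX, QVW, QXY, RSX, RTV, RTY, RVX, STW, SUW, SUX, TWY, VWX, WXY

Hence C_0 ≅ Z^10, C_1 ≅ Z^30, C_2 ≅ Z^20.

Boundary ∂_1: C_1 → C_0 is given by ∂[p,q] = [q] − [p]. For instance
  ∂VW = W − V.
The resulting 10×30 matrix has rank 9, and its Smith normal form has invariant factors (1,1,1,1,1,1,1,1,1).

The boundary map ∂_2: C_2 → C_1 maps a triangle to the signed sum of its edges. For instance
  ∂TWY = WY − TY + TW,
  ∂RTY = TY − RY + RT.
This gives a 30×20 integer matrix of rank 20; reducing to Smith normal form yields diagonal entries (1,1,1,1,1,1,1,1,1,1,1,1,1,1,1,1,1,1,1,2).

Now H_k = ker ∂_k / im ∂_{k+1}, so:

  H_0: rank C_0 − rank ∂_1 = 10 − 9 = 1, and the invariant factors of ∂_1 are all 1, so H_0 = Z.
  H_1: rank ker ∂_1 − rank ∂_2 = (30 − 9) − 20 = 1, and ∂_2 has invariant factor 2 > 1, so H_1 = Z ⊕ Z/2Z.
  H_2: rank ker ∂_2 − rank ∂_3 = (20 − 20) − 0 = 0, and there is no ∂_3, so H_2 = 0.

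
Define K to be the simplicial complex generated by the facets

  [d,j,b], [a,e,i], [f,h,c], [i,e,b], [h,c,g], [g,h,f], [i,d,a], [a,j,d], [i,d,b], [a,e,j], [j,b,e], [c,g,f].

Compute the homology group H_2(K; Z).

Fix the vertex order a < b < c < d < e < f < g < h < i < j and write every simplex with vertices in increasing order. Then dim K = 2 and the simplices of K are:

  0-simplices (10): a, b, c, d, e, f, g, h, i, j
  1-simplices (18): ad, ae, ai, aj, bd, be, bi, bj, cf, cg, ch, di, dj, ei, ej, fg, fh, gh
  2-simplices (12): adi, adj, aei, aej, bdi, bdj, bei, bej, cfg, cfh, cgh, fgh

so the chain groups are C_0 ≅ Z^10, C_1 ≅ Z^18, C_2 ≅ Z^12.

Boundary ∂_1: C_1 → C_0 maps an edge to its endpoints' difference, ∂[p,q] = q − p. For instance
  ∂ej = j − e.
As a 10×18 matrix over Z this has rank 8, with invariant factors (1,1,1,1,1,1,1,1).

The boundary map ∂_2: C_2 → C_1 acts by ∂[p,q,r] = [q,r] − [p,r] + [p,q]. For instance
  ∂bej = ej − bj + be,
  ∂cfg = fg − cg + cf.
As a 18×12 matrix over Z this has rank 10, with invariant factors (1,1,1,1,1,1,1,1,1,1).

From H_k ≅ ker(∂_k) / im(∂_{k+1}) we obtain:

  H_2: rank ker ∂_2 − rank ∂_3 = (12 − 10) − 0 = 2, and there is no ∂_3, so H_2 = Z^2.

H_2 = Z^2.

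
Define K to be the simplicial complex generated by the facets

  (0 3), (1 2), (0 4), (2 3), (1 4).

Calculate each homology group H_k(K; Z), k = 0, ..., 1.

H_0 ≅ Z,  H_1 ≅ Z.

Order the vertices as 0 < 1 < 2 < 3 < 4. Listing each simplex with vertices in this order, K has dimension 1 with simplices:

  0-simplices (5): [0], [1], [2], [3], [4]
  1-simplices (5): [0,3], [0,4], [1,2], [1,4], [2,3]

so the chain groups are C_0 ≅ Z^5, C_1 ≅ Z^5.

∂_1: C_1 → C_0 maps an edge to its endpoints' difference, ∂[p,q] = q − p.
This gives a 5×5 integer matrix of rank 4; reducing to Smith normal form yields diagonal entries (1,1,1,1).

Computing H_k = (kernel of ∂_k) / (image of ∂_{k+1}):

  H_0: rank C_0 − rank ∂_1 = 5 − 4 = 1, and the invariant factors of ∂_1 are all 1, so H_0 = Z.
  H_1: rank ker ∂_1 − rank ∂_2 = (5 − 4) − 0 = 1, and there is no ∂_2, so H_1 = Z.

As a check, the Euler characteristic is 5 − 5 = 0, which agrees with 1 − 1 = 0.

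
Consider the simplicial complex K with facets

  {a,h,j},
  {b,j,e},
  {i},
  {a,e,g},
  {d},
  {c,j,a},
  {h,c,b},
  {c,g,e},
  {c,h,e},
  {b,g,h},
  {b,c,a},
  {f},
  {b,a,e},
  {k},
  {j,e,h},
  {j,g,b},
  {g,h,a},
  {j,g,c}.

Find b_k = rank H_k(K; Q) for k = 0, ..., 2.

Order the vertices as a < b < c < d < e < f < g < h < i < j < k. Listing each simplex with vertices in this order, K has dimension 2 with simplices:

  0-simplices (11): a, b, c, d, e, f, g, h, i, j, k
  1-simplices (21): ab, ac, ae, ag, ah, aj, bc, be, bg, bh, bj, ce, cg, ch, cj, eg, eh, ej, gh, gj, hj
  2-simplices (14): abc, abe, acj, aeg, agh, ahj, bch, bej, bgh, bgj, ceg, ceh, cgj, ehj

so the chain groups are C_0 ≅ Z^11, C_1 ≅ Z^21, C_2 ≅ Z^14.

∂_1: C_1 → C_0 is given by ∂[p,q] = [q] − [p].
As a 11×21 matrix over Z this has rank 6, with invariant factors (1,1,1,1,1,1).

∂_2: C_2 → C_1 maps a triangle to the signed sum of its edges. For instance
  ∂abe = be − ae + ab,
  ∂ceh = eh − ch + ce.
The 21×14 boundary matrix has rank 13 and Smith normal form diag(1,1,1,1,1,1,1,1,1,1,1,1,1).

From H_k ≅ ker(∂_k) / im(∂_{k+1}) we obtain:

  H_0: rank C_0 − rank ∂_1 = 11 − 6 = 5, and the invariant factors of ∂_1 are all 1, so H_0 ≅ Z^5.
  H_1: rank ker ∂_1 − rank ∂_2 = (21 − 6) − 13 = 2, and the invariant factors of ∂_2 are all 1, so H_1 ≅ Z^2.
  H_2: rank ker ∂_2 − rank ∂_3 = (14 − 13) − 0 = 1, and there is no ∂_3, so H_2 ≅ Z.

Hence the Betti numbers are b_0 = 5, b_1 = 2, b_2 = 1.

b_0 = 5, b_1 = 2, b_2 = 1.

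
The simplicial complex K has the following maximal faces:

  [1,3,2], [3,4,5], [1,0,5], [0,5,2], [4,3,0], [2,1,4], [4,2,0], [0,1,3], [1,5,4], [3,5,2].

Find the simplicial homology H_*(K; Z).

H_0 = Z,  H_1 = Z/2,  H_2 = 0.

Take the total order 0 < 1 < 2 < 3 < 4 < 5 on the vertex set. Then K (dimension 2) consists of the simplices:

  0-simplices (6): [0], [1], [2], [3], [4], [5]
  1-simplices (15): [0,1], [0,2], [0,3], [0,4], [0,5], [1,2], [1,3], [1,4], [1,5], [2,3], [2,4], [2,5], [3,4], [3,5], [4,5]
  2-simplices (10): [0,1,3], [0,1,5], [0,2,4], [0,2,5], [0,3,4], [1,2,3], [1,2,4], [1,4,5], [2,3,5], [3,4,5]

Hence C_0 ≅ Z^6, C_1 ≅ Z^15, C_2 ≅ Z^10.

∂_1: C_1 → C_0 is given by ∂[p,q] = [q] − [p]. For instance
  ∂[2,4] = [4] − [2].
This gives a 6×15 integer matrix of rank 5; reducing to Smith normal form yields diagonal entries (1,1,1,1,1).

∂_2: C_2 → C_1 maps a triangle to the signed sum of its edges. For instance
  ∂[0,1,3] = [1,3] − [0,3] + [0,1],
  ∂[1,2,3] = [2,3] − [1,3] + [1,2].
This gives a 15×10 integer matrix of rank 10; reducing to Smith normal form yields diagonal entries (1,1,1,1,1,1,1,1,1,2).

Reading off H_k = ker ∂_k / im ∂_{k+1}:

  H_0: rank C_0 − rank ∂_1 = 6 − 5 = 1, and the invariant factors of ∂_1 are all 1, so H_0 = Z.
  H_1: rank ker ∂_1 − rank ∂_2 = (15 − 5) − 10 = 0, and ∂_2 has invariant factor 2 > 1, so H_1 = Z/2.
  H_2: rank ker ∂_2 − rank ∂_3 = (10 − 10) − 0 = 0, and there is no ∂_3, so H_2 = 0.

As a check, the Euler characteristic is 6 − 15 + 10 = 1, which agrees with 1 − 0 + 0 = 1.
(K is a triangulation of the real projective plane RP^2.)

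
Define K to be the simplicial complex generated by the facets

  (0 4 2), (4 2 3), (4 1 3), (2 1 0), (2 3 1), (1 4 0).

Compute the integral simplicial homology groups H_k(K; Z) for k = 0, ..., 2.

Take the total order 0 < 1 < 2 < 3 < 4 on the vertex set. Then K (dimension 2) consists of the simplices:

  0-simplices (5): [0], [1], [2], [3], [4]
  1-simplices (9): [0,1], [0,2], [0,4], [1,2], [1,3], [1,4], [2,3], [2,4], [3,4]
  2-simplices (6): [0,1,2], [0,1,4], [0,2,4], [1,2,3], [1,3,4], [2,3,4]

so the chain groups are C_0 ≅ Z^5, C_1 ≅ Z^9, C_2 ≅ Z^6.

Boundary ∂_1: C_1 → C_0 maps an edge to its endpoints' difference, ∂[p,q] = q − p. For instance
  ∂[3,4] = [4] − [3].
As a 5×9 matrix over Z this has rank 4, with invariant factors (1,1,1,1).

The boundary map ∂_2: C_2 → C_1 sends each 2-simplex [p,q,r] to [q,r] − [p,r] + [p,q]. For instance
  ∂[0,2,4] = [2,4] − [0,4] + [0,2],
  ∂[0,1,2] = [1,2] − [0,2] + [0,1].
The 9×6 boundary matrix has rank 5 and Smith normal form diag(1,1,1,1,1).

From H_k ≅ ker(∂_k) / im(∂_{k+1}) we obtain:

  H_0: rank C_0 − rank ∂_1 = 5 − 4 = 1, and the invariant factors of ∂_1 are all 1, so H_0 ≅ Z.
  H_1: rank ker ∂_1 − rank ∂_2 = (9 − 4) − 5 = 0, and the invariant factors of ∂_2 are all 1, so H_1 ≅ 0.
  H_2: rank ker ∂_2 − rank ∂_3 = (6 − 5) − 0 = 1, and there is no ∂_3, so H_2 ≅ Z.

As a check, the Euler characteristic is 5 − 9 + 6 = 2, which agrees with 1 − 0 + 1 = 2.

H_0 = Z,  H_1 = 0,  H_2 = Z.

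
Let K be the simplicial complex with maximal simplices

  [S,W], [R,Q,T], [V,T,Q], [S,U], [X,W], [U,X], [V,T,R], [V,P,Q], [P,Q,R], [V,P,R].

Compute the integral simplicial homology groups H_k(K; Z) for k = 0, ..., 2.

K has 9 vertices, 13 edges, 6 triangles.
rank ∂_0 = 0, rank ∂_1 = 7 ⇒ b_0 = 9 − 0 − 7 = 2; all invariant factors of ∂_1 are 1 so no torsion. So H_0 ≅ Z^2.
rank ∂_1 = 7, rank ∂_2 = 5 ⇒ b_1 = 13 − 7 − 5 = 1; all invariant factors of ∂_2 are 1 so no torsion. So H_1 ≅ Z.
rank ∂_2 = 5, rank ∂_3 = 0 ⇒ b_2 = 6 − 5 − 0 = 1. So H_2 ≅ Z.

H_0 ≅ Z^2,  H_1 ≅ Z,  H_2 ≅ Z.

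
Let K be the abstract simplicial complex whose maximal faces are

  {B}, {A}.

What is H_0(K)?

Fix the vertex order A < B and write every simplex with vertices in increasing order. Then dim K = 0 and the simplices of K are:

  0-simplices (2): A, B

Hence C_0 ≅ Z^2.

Computing H_k = (kernel of ∂_k) / (image of ∂_{k+1}):

  H_0: rank C_0 − rank ∂_1 = 2 − 0 = 2, and there is no ∂_1, so H_0 ≅ Z^2.

H_0 = Z^2.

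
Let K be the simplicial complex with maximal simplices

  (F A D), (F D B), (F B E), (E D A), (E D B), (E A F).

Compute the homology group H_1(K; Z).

H_1 ≅ 0.

Fix the vertex order A < B < D < E < F and write every simplex with vertices in increasing order. Then dim K = 2 and the simplices of K are:

  0-simplices (5): A, B, D, E, F
  1-simplices (9): AD, AE, AF, BD, BE, BF, DE, DF, EF
  2-simplices (6): ADE, ADF, AEF, BDE, BDF, BEF

giving chain groups C_0 ≅ Z^5, C_1 ≅ Z^9, C_2 ≅ Z^6.

∂_1: C_1 → C_0 sends each edge [p,q] (with p < q) to q − p.
The 5×9 boundary matrix has rank 4 and Smith normal form diag(1,1,1,1).

∂_2: C_2 → C_1 sends each 2-simplex [p,q,r] to [q,r] − [p,r] + [p,q]. For instance
  ∂BDE = DE − BE + BD,
  ∂BEF = EF − BF + BE.
This gives a 9×6 integer matrix of rank 5; reducing to Smith normal form yields diagonal entries (1,1,1,1,1).

Now H_k = ker ∂_k / im ∂_{k+1}, so:

  H_1: rank ker ∂_1 − rank ∂_2 = (9 − 4) − 5 = 0, and the invariant factors of ∂_2 are all 1, so H_1 ≅ 0.

(K is a triangulation of the 2-sphere S^2.)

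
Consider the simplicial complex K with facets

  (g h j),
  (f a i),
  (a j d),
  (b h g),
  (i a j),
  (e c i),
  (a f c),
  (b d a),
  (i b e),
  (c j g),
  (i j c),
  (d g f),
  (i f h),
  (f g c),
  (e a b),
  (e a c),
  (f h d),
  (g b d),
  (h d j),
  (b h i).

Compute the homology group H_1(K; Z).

H_1 = Z ⊕ Z/2.

Order the vertices as a < b < c < d < e < f < g < h < i < j. Listing each simplex with vertices in this order, K has dimension 2 with simplices:

  0-simplices (10): a, b, c, d, e, f, g, h, i, j
  1-simplices (30): ab, ac, ad, ae, af, ai, aj, bd, be, bg, bh, bi, ce, cf, cg, ci, cj, df, dg, dh, dj, ei, fg, fh, fi, gh, gj, hi, hj, ij
  2-simplices (20): abd, abe, ace, acf, adj, afi, aij, bdg, bei, bgh, bhi, cei, cfg, cgj, cij, dfg, dfh, dhj, fhi, ghj

giving chain groups C_0 ≅ Z^10, C_1 ≅ Z^30, C_2 ≅ Z^20.

∂_1: C_1 → C_0 is given by ∂[p,q] = [q] − [p]. For instance
  ∂cf = f − c.
The resulting 10×30 matrix has rank 9, and its Smith normal form has invariant factors (1,1,1,1,1,1,1,1,1).

Boundary ∂_2: C_2 → C_1 maps a triangle to the signed sum of its edges. For instance
  ∂cgj = gj − cj + cg,
  ∂afi = fi − ai + af.
The resulting 30×20 matrix has rank 20, and its Smith normal form has invariant factors (1,1,1,1,1,1,1,1,1,1,1,1,1,1,1,1,1,1,1,2).

Now H_k = ker ∂_k / im ∂_{k+1}, so:

  H_1: rank ker ∂_1 − rank ∂_2 = (30 − 9) − 20 = 1, and ∂_2 has invariant factor 2 > 1, so H_1 ≅ Z ⊕ Z/2.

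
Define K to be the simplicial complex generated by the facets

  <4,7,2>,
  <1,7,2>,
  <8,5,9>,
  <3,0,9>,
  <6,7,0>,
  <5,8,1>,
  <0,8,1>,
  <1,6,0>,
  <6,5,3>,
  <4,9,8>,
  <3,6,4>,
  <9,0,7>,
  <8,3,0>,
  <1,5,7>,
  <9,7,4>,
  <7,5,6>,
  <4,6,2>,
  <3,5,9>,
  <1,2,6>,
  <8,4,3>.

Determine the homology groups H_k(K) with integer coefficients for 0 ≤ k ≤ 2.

H_0 = Z,  H_1 = Z ⊕ Z/2Z,  H_2 = 0.

Fix the vertex order 0 < 1 < 2 < 3 < 4 < 5 < 6 < 7 < 8 < 9 and write every simplex with vertices in increasing order. Then dim K = 2 and the simplices of K are:

  0-simplices (10): [0], [1], [2], [3], [4], [5], [6], [7], [8], [9]
  1-simplices (30): (30 of them)
  2-simplices (20): (20 of them)

giving chain groups C_0 ≅ Z^10, C_1 ≅ Z^30, C_2 ≅ Z^20.

∂_1: C_1 → C_0 maps an edge to its endpoints' difference, ∂[p,q] = q − p. For instance
  ∂[5,9] = [9] − [5].
As a 10×30 matrix over Z this has rank 9, with invariant factors (1,1,1,1,1,1,1,1,1).

Boundary ∂_2: C_2 → C_1 maps a triangle to the signed sum of its edges. For instance
  ∂[2,4,6] = [4,6] − [2,6] + [2,4],
  ∂[0,1,8] = [1,8] − [0,8] + [0,1].
This gives a 30×20 integer matrix of rank 20; reducing to Smith normal form yields diagonal entries (1,1,1,1,1,1,1,1,1,1,1,1,1,1,1,1,1,1,1,2).

Now H_k = ker ∂_k / im ∂_{k+1}, so:

  H_0: rank C_0 − rank ∂_1 = 10 − 9 = 1, and the invariant factors of ∂_1 are all 1, so H_0 = Z.
  H_1: rank ker ∂_1 − rank ∂_2 = (30 − 9) − 20 = 1, and ∂_2 has invariant factor 2 > 1, so H_1 = Z ⊕ Z/2Z.
  H_2: rank ker ∂_2 − rank ∂_3 = (20 − 20) − 0 = 0, and there is no ∂_3, so H_2 = 0.

As a check, the Euler characteristic is 10 − 30 + 20 = 0, which agrees with 1 − 1 + 0 = 0.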